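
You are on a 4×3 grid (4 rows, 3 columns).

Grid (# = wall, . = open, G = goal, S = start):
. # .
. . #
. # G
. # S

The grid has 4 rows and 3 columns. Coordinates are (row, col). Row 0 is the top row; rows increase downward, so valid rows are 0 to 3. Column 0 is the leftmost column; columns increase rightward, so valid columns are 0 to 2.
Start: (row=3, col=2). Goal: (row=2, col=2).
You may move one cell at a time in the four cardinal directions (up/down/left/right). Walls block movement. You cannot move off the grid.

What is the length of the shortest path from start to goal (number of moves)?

Answer: Shortest path length: 1

Derivation:
BFS from (row=3, col=2) until reaching (row=2, col=2):
  Distance 0: (row=3, col=2)
  Distance 1: (row=2, col=2)  <- goal reached here
One shortest path (1 moves): (row=3, col=2) -> (row=2, col=2)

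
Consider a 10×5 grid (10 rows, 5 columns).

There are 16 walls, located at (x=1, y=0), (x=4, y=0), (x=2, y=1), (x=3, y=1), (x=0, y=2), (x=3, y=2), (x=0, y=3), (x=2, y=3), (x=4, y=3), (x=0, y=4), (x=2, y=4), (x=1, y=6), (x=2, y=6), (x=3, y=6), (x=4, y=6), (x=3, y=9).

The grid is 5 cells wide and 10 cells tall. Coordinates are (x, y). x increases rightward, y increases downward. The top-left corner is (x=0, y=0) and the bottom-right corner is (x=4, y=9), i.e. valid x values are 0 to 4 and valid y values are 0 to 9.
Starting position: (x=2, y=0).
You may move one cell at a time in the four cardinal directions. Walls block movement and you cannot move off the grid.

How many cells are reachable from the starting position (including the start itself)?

Answer: Reachable cells: 2

Derivation:
BFS flood-fill from (x=2, y=0):
  Distance 0: (x=2, y=0)
  Distance 1: (x=3, y=0)
Total reachable: 2 (grid has 34 open cells total)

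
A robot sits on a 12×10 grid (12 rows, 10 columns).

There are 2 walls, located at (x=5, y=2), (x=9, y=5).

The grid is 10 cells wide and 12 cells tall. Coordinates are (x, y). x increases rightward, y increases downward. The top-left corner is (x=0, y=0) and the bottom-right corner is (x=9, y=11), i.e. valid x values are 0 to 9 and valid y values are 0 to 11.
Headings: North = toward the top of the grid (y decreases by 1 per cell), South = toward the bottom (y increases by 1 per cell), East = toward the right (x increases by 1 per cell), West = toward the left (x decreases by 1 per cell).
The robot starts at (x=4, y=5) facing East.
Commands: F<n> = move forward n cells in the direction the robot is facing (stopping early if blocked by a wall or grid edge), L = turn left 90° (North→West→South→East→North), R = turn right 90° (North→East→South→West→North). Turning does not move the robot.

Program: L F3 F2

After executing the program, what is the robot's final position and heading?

Start: (x=4, y=5), facing East
  L: turn left, now facing North
  F3: move forward 3, now at (x=4, y=2)
  F2: move forward 2, now at (x=4, y=0)
Final: (x=4, y=0), facing North

Answer: Final position: (x=4, y=0), facing North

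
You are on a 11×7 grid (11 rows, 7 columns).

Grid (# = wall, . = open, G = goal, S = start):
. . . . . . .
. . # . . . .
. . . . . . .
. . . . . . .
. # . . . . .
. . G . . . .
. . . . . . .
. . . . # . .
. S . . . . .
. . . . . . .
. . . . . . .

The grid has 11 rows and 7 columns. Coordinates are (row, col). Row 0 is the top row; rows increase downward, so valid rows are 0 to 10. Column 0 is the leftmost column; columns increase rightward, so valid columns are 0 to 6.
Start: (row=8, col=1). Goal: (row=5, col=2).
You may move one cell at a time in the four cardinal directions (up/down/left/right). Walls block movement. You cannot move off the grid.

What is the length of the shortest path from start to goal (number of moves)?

Answer: Shortest path length: 4

Derivation:
BFS from (row=8, col=1) until reaching (row=5, col=2):
  Distance 0: (row=8, col=1)
  Distance 1: (row=7, col=1), (row=8, col=0), (row=8, col=2), (row=9, col=1)
  Distance 2: (row=6, col=1), (row=7, col=0), (row=7, col=2), (row=8, col=3), (row=9, col=0), (row=9, col=2), (row=10, col=1)
  Distance 3: (row=5, col=1), (row=6, col=0), (row=6, col=2), (row=7, col=3), (row=8, col=4), (row=9, col=3), (row=10, col=0), (row=10, col=2)
  Distance 4: (row=5, col=0), (row=5, col=2), (row=6, col=3), (row=8, col=5), (row=9, col=4), (row=10, col=3)  <- goal reached here
One shortest path (4 moves): (row=8, col=1) -> (row=8, col=2) -> (row=7, col=2) -> (row=6, col=2) -> (row=5, col=2)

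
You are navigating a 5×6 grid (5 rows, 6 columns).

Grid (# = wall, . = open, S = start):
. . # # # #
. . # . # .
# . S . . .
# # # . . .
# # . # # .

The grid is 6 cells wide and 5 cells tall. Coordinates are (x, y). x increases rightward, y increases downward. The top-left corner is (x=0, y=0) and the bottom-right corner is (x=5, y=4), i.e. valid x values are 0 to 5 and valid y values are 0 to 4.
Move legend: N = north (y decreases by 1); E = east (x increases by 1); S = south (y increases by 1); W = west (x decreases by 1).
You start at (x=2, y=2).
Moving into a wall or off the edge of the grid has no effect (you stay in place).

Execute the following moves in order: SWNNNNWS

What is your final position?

Start: (x=2, y=2)
  S (south): blocked, stay at (x=2, y=2)
  W (west): (x=2, y=2) -> (x=1, y=2)
  N (north): (x=1, y=2) -> (x=1, y=1)
  N (north): (x=1, y=1) -> (x=1, y=0)
  N (north): blocked, stay at (x=1, y=0)
  N (north): blocked, stay at (x=1, y=0)
  W (west): (x=1, y=0) -> (x=0, y=0)
  S (south): (x=0, y=0) -> (x=0, y=1)
Final: (x=0, y=1)

Answer: Final position: (x=0, y=1)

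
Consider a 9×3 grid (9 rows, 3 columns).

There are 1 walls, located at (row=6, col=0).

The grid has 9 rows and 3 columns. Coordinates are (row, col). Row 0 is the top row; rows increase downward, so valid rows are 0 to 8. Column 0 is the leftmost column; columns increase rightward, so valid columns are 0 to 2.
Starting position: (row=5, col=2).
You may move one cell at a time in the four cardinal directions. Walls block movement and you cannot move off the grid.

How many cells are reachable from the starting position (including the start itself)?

Answer: Reachable cells: 26

Derivation:
BFS flood-fill from (row=5, col=2):
  Distance 0: (row=5, col=2)
  Distance 1: (row=4, col=2), (row=5, col=1), (row=6, col=2)
  Distance 2: (row=3, col=2), (row=4, col=1), (row=5, col=0), (row=6, col=1), (row=7, col=2)
  Distance 3: (row=2, col=2), (row=3, col=1), (row=4, col=0), (row=7, col=1), (row=8, col=2)
  Distance 4: (row=1, col=2), (row=2, col=1), (row=3, col=0), (row=7, col=0), (row=8, col=1)
  Distance 5: (row=0, col=2), (row=1, col=1), (row=2, col=0), (row=8, col=0)
  Distance 6: (row=0, col=1), (row=1, col=0)
  Distance 7: (row=0, col=0)
Total reachable: 26 (grid has 26 open cells total)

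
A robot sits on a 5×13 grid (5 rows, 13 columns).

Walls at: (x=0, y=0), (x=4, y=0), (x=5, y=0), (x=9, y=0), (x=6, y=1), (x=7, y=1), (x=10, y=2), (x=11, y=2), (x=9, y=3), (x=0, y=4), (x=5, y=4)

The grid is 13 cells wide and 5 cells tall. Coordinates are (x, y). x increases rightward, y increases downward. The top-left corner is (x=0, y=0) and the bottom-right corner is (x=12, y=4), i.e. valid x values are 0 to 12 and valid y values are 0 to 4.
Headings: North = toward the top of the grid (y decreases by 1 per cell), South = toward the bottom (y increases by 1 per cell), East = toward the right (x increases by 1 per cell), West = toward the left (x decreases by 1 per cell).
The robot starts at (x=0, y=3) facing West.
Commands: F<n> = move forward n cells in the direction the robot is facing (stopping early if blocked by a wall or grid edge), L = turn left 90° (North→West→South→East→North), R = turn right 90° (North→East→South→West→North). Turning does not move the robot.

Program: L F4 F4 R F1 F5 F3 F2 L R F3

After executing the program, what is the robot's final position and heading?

Start: (x=0, y=3), facing West
  L: turn left, now facing South
  F4: move forward 0/4 (blocked), now at (x=0, y=3)
  F4: move forward 0/4 (blocked), now at (x=0, y=3)
  R: turn right, now facing West
  F1: move forward 0/1 (blocked), now at (x=0, y=3)
  F5: move forward 0/5 (blocked), now at (x=0, y=3)
  F3: move forward 0/3 (blocked), now at (x=0, y=3)
  F2: move forward 0/2 (blocked), now at (x=0, y=3)
  L: turn left, now facing South
  R: turn right, now facing West
  F3: move forward 0/3 (blocked), now at (x=0, y=3)
Final: (x=0, y=3), facing West

Answer: Final position: (x=0, y=3), facing West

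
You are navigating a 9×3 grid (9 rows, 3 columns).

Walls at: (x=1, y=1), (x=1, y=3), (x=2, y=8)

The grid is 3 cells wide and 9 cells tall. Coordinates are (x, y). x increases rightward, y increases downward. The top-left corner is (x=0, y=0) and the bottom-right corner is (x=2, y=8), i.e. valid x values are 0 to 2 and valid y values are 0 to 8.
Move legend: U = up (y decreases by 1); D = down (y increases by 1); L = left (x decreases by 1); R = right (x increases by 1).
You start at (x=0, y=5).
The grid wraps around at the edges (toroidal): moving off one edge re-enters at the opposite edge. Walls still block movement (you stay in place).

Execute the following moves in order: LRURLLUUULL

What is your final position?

Start: (x=0, y=5)
  L (left): (x=0, y=5) -> (x=2, y=5)
  R (right): (x=2, y=5) -> (x=0, y=5)
  U (up): (x=0, y=5) -> (x=0, y=4)
  R (right): (x=0, y=4) -> (x=1, y=4)
  L (left): (x=1, y=4) -> (x=0, y=4)
  L (left): (x=0, y=4) -> (x=2, y=4)
  U (up): (x=2, y=4) -> (x=2, y=3)
  U (up): (x=2, y=3) -> (x=2, y=2)
  U (up): (x=2, y=2) -> (x=2, y=1)
  L (left): blocked, stay at (x=2, y=1)
  L (left): blocked, stay at (x=2, y=1)
Final: (x=2, y=1)

Answer: Final position: (x=2, y=1)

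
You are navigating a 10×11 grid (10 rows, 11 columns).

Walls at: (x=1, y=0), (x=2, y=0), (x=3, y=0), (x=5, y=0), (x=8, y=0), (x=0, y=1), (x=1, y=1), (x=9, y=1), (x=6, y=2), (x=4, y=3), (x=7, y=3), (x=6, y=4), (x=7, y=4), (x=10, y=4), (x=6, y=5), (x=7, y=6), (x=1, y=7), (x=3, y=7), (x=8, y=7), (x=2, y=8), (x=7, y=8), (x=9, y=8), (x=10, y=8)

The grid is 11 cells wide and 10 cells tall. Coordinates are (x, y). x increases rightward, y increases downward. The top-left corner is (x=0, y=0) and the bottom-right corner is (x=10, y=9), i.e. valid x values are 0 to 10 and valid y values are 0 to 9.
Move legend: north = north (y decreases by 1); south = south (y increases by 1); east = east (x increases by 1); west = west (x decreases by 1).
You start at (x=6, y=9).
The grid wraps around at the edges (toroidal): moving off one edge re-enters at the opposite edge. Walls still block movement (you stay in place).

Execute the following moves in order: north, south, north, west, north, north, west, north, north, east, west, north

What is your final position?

Answer: Final position: (x=4, y=4)

Derivation:
Start: (x=6, y=9)
  north (north): (x=6, y=9) -> (x=6, y=8)
  south (south): (x=6, y=8) -> (x=6, y=9)
  north (north): (x=6, y=9) -> (x=6, y=8)
  west (west): (x=6, y=8) -> (x=5, y=8)
  north (north): (x=5, y=8) -> (x=5, y=7)
  north (north): (x=5, y=7) -> (x=5, y=6)
  west (west): (x=5, y=6) -> (x=4, y=6)
  north (north): (x=4, y=6) -> (x=4, y=5)
  north (north): (x=4, y=5) -> (x=4, y=4)
  east (east): (x=4, y=4) -> (x=5, y=4)
  west (west): (x=5, y=4) -> (x=4, y=4)
  north (north): blocked, stay at (x=4, y=4)
Final: (x=4, y=4)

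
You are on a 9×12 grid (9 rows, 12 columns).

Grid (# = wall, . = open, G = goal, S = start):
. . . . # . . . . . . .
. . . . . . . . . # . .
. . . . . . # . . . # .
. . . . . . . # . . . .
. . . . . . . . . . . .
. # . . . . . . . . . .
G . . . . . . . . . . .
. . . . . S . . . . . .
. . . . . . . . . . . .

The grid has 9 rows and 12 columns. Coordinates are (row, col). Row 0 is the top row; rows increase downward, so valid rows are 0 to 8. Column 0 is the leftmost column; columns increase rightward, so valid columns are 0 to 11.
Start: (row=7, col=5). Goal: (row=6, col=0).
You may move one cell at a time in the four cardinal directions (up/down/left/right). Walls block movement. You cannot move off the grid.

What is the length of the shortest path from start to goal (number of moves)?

Answer: Shortest path length: 6

Derivation:
BFS from (row=7, col=5) until reaching (row=6, col=0):
  Distance 0: (row=7, col=5)
  Distance 1: (row=6, col=5), (row=7, col=4), (row=7, col=6), (row=8, col=5)
  Distance 2: (row=5, col=5), (row=6, col=4), (row=6, col=6), (row=7, col=3), (row=7, col=7), (row=8, col=4), (row=8, col=6)
  Distance 3: (row=4, col=5), (row=5, col=4), (row=5, col=6), (row=6, col=3), (row=6, col=7), (row=7, col=2), (row=7, col=8), (row=8, col=3), (row=8, col=7)
  Distance 4: (row=3, col=5), (row=4, col=4), (row=4, col=6), (row=5, col=3), (row=5, col=7), (row=6, col=2), (row=6, col=8), (row=7, col=1), (row=7, col=9), (row=8, col=2), (row=8, col=8)
  Distance 5: (row=2, col=5), (row=3, col=4), (row=3, col=6), (row=4, col=3), (row=4, col=7), (row=5, col=2), (row=5, col=8), (row=6, col=1), (row=6, col=9), (row=7, col=0), (row=7, col=10), (row=8, col=1), (row=8, col=9)
  Distance 6: (row=1, col=5), (row=2, col=4), (row=3, col=3), (row=4, col=2), (row=4, col=8), (row=5, col=9), (row=6, col=0), (row=6, col=10), (row=7, col=11), (row=8, col=0), (row=8, col=10)  <- goal reached here
One shortest path (6 moves): (row=7, col=5) -> (row=7, col=4) -> (row=7, col=3) -> (row=7, col=2) -> (row=7, col=1) -> (row=7, col=0) -> (row=6, col=0)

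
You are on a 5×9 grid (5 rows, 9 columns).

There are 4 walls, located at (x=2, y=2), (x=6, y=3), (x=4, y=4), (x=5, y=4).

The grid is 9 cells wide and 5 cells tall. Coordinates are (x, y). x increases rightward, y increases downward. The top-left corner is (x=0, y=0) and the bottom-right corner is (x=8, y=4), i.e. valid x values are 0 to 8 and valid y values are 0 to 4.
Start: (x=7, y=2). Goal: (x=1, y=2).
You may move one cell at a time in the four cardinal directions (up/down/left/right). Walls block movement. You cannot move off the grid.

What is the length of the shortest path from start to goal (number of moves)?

Answer: Shortest path length: 8

Derivation:
BFS from (x=7, y=2) until reaching (x=1, y=2):
  Distance 0: (x=7, y=2)
  Distance 1: (x=7, y=1), (x=6, y=2), (x=8, y=2), (x=7, y=3)
  Distance 2: (x=7, y=0), (x=6, y=1), (x=8, y=1), (x=5, y=2), (x=8, y=3), (x=7, y=4)
  Distance 3: (x=6, y=0), (x=8, y=0), (x=5, y=1), (x=4, y=2), (x=5, y=3), (x=6, y=4), (x=8, y=4)
  Distance 4: (x=5, y=0), (x=4, y=1), (x=3, y=2), (x=4, y=3)
  Distance 5: (x=4, y=0), (x=3, y=1), (x=3, y=3)
  Distance 6: (x=3, y=0), (x=2, y=1), (x=2, y=3), (x=3, y=4)
  Distance 7: (x=2, y=0), (x=1, y=1), (x=1, y=3), (x=2, y=4)
  Distance 8: (x=1, y=0), (x=0, y=1), (x=1, y=2), (x=0, y=3), (x=1, y=4)  <- goal reached here
One shortest path (8 moves): (x=7, y=2) -> (x=6, y=2) -> (x=5, y=2) -> (x=4, y=2) -> (x=3, y=2) -> (x=3, y=1) -> (x=2, y=1) -> (x=1, y=1) -> (x=1, y=2)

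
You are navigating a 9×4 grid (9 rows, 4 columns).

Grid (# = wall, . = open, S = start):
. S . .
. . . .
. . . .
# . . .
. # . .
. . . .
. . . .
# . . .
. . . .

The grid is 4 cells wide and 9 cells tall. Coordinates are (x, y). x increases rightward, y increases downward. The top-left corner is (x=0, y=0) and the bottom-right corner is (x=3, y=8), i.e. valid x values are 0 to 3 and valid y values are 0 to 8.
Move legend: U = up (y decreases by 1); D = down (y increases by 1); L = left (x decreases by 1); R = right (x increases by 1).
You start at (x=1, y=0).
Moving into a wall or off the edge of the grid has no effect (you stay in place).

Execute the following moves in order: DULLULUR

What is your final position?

Start: (x=1, y=0)
  D (down): (x=1, y=0) -> (x=1, y=1)
  U (up): (x=1, y=1) -> (x=1, y=0)
  L (left): (x=1, y=0) -> (x=0, y=0)
  L (left): blocked, stay at (x=0, y=0)
  U (up): blocked, stay at (x=0, y=0)
  L (left): blocked, stay at (x=0, y=0)
  U (up): blocked, stay at (x=0, y=0)
  R (right): (x=0, y=0) -> (x=1, y=0)
Final: (x=1, y=0)

Answer: Final position: (x=1, y=0)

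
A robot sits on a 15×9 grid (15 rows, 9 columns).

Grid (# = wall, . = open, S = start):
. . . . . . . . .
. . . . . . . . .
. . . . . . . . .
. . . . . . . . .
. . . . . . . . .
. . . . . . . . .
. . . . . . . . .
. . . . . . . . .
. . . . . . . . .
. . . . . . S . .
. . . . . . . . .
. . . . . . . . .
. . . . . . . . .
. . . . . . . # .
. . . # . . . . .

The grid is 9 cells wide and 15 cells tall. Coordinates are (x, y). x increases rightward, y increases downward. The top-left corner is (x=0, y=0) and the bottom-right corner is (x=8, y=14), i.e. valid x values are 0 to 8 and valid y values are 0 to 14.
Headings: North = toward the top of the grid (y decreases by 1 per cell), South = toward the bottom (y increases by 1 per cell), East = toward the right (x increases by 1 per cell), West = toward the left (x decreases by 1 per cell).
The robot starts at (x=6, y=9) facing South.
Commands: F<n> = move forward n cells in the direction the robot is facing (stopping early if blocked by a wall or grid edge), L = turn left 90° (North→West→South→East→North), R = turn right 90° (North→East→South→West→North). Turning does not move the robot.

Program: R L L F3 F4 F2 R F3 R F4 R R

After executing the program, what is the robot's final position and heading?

Answer: Final position: (x=4, y=12), facing East

Derivation:
Start: (x=6, y=9), facing South
  R: turn right, now facing West
  L: turn left, now facing South
  L: turn left, now facing East
  F3: move forward 2/3 (blocked), now at (x=8, y=9)
  F4: move forward 0/4 (blocked), now at (x=8, y=9)
  F2: move forward 0/2 (blocked), now at (x=8, y=9)
  R: turn right, now facing South
  F3: move forward 3, now at (x=8, y=12)
  R: turn right, now facing West
  F4: move forward 4, now at (x=4, y=12)
  R: turn right, now facing North
  R: turn right, now facing East
Final: (x=4, y=12), facing East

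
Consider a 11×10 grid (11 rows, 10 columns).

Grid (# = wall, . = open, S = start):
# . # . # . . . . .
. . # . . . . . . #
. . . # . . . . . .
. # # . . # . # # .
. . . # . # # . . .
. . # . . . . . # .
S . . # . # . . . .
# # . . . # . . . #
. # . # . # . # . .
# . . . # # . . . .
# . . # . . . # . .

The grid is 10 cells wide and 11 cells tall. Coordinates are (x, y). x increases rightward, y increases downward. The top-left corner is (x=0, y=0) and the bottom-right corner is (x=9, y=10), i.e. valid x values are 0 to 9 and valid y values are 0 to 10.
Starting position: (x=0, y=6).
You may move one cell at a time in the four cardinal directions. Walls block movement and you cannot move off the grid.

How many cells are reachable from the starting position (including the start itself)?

Answer: Reachable cells: 77

Derivation:
BFS flood-fill from (x=0, y=6):
  Distance 0: (x=0, y=6)
  Distance 1: (x=0, y=5), (x=1, y=6)
  Distance 2: (x=0, y=4), (x=1, y=5), (x=2, y=6)
  Distance 3: (x=0, y=3), (x=1, y=4), (x=2, y=7)
  Distance 4: (x=0, y=2), (x=2, y=4), (x=3, y=7), (x=2, y=8)
  Distance 5: (x=0, y=1), (x=1, y=2), (x=4, y=7), (x=2, y=9)
  Distance 6: (x=1, y=1), (x=2, y=2), (x=4, y=6), (x=4, y=8), (x=1, y=9), (x=3, y=9), (x=2, y=10)
  Distance 7: (x=1, y=0), (x=4, y=5), (x=1, y=10)
  Distance 8: (x=4, y=4), (x=3, y=5), (x=5, y=5)
  Distance 9: (x=4, y=3), (x=6, y=5)
  Distance 10: (x=4, y=2), (x=3, y=3), (x=7, y=5), (x=6, y=6)
  Distance 11: (x=4, y=1), (x=5, y=2), (x=7, y=4), (x=7, y=6), (x=6, y=7)
  Distance 12: (x=3, y=1), (x=5, y=1), (x=6, y=2), (x=8, y=4), (x=8, y=6), (x=7, y=7), (x=6, y=8)
  Distance 13: (x=3, y=0), (x=5, y=0), (x=6, y=1), (x=7, y=2), (x=6, y=3), (x=9, y=4), (x=9, y=6), (x=8, y=7), (x=6, y=9)
  Distance 14: (x=6, y=0), (x=7, y=1), (x=8, y=2), (x=9, y=3), (x=9, y=5), (x=8, y=8), (x=7, y=9), (x=6, y=10)
  Distance 15: (x=7, y=0), (x=8, y=1), (x=9, y=2), (x=9, y=8), (x=8, y=9), (x=5, y=10)
  Distance 16: (x=8, y=0), (x=9, y=9), (x=4, y=10), (x=8, y=10)
  Distance 17: (x=9, y=0), (x=9, y=10)
Total reachable: 77 (grid has 78 open cells total)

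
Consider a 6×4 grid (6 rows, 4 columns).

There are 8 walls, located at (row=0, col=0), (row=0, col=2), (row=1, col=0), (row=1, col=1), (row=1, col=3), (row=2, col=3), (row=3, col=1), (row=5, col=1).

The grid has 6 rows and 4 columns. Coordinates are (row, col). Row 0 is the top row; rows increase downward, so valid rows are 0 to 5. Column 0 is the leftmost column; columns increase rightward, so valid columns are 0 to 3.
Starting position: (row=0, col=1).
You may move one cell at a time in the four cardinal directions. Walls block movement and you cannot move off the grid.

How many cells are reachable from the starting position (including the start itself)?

Answer: Reachable cells: 1

Derivation:
BFS flood-fill from (row=0, col=1):
  Distance 0: (row=0, col=1)
Total reachable: 1 (grid has 16 open cells total)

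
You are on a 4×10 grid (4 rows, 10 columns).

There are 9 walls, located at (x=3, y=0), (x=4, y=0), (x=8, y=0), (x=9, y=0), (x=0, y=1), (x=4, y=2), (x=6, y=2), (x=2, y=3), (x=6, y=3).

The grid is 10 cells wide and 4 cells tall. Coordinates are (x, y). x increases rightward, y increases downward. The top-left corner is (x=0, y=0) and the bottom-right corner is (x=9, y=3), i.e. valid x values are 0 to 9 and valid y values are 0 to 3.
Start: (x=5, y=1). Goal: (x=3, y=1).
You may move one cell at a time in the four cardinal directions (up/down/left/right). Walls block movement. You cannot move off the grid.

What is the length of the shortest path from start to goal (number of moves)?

Answer: Shortest path length: 2

Derivation:
BFS from (x=5, y=1) until reaching (x=3, y=1):
  Distance 0: (x=5, y=1)
  Distance 1: (x=5, y=0), (x=4, y=1), (x=6, y=1), (x=5, y=2)
  Distance 2: (x=6, y=0), (x=3, y=1), (x=7, y=1), (x=5, y=3)  <- goal reached here
One shortest path (2 moves): (x=5, y=1) -> (x=4, y=1) -> (x=3, y=1)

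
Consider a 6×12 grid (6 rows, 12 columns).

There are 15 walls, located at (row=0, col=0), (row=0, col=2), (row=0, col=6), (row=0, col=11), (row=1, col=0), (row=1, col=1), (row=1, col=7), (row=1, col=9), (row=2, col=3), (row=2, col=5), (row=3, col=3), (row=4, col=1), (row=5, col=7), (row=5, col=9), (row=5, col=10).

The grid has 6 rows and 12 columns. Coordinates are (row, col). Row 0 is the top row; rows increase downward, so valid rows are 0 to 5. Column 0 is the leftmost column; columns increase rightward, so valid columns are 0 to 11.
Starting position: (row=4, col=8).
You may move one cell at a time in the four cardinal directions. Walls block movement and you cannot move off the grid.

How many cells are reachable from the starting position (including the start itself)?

Answer: Reachable cells: 56

Derivation:
BFS flood-fill from (row=4, col=8):
  Distance 0: (row=4, col=8)
  Distance 1: (row=3, col=8), (row=4, col=7), (row=4, col=9), (row=5, col=8)
  Distance 2: (row=2, col=8), (row=3, col=7), (row=3, col=9), (row=4, col=6), (row=4, col=10)
  Distance 3: (row=1, col=8), (row=2, col=7), (row=2, col=9), (row=3, col=6), (row=3, col=10), (row=4, col=5), (row=4, col=11), (row=5, col=6)
  Distance 4: (row=0, col=8), (row=2, col=6), (row=2, col=10), (row=3, col=5), (row=3, col=11), (row=4, col=4), (row=5, col=5), (row=5, col=11)
  Distance 5: (row=0, col=7), (row=0, col=9), (row=1, col=6), (row=1, col=10), (row=2, col=11), (row=3, col=4), (row=4, col=3), (row=5, col=4)
  Distance 6: (row=0, col=10), (row=1, col=5), (row=1, col=11), (row=2, col=4), (row=4, col=2), (row=5, col=3)
  Distance 7: (row=0, col=5), (row=1, col=4), (row=3, col=2), (row=5, col=2)
  Distance 8: (row=0, col=4), (row=1, col=3), (row=2, col=2), (row=3, col=1), (row=5, col=1)
  Distance 9: (row=0, col=3), (row=1, col=2), (row=2, col=1), (row=3, col=0), (row=5, col=0)
  Distance 10: (row=2, col=0), (row=4, col=0)
Total reachable: 56 (grid has 57 open cells total)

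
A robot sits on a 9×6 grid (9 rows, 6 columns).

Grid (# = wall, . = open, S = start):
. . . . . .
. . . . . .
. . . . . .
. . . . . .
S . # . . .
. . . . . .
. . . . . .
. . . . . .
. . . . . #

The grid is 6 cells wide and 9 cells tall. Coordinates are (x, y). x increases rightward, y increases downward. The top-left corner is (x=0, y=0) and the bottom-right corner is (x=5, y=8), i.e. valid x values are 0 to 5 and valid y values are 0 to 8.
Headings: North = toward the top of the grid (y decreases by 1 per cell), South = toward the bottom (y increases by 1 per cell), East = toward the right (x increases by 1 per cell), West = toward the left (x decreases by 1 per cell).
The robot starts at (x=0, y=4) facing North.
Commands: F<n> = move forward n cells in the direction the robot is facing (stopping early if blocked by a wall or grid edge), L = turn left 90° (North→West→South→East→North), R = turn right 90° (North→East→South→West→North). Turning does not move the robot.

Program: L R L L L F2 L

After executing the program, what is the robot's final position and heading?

Start: (x=0, y=4), facing North
  L: turn left, now facing West
  R: turn right, now facing North
  L: turn left, now facing West
  L: turn left, now facing South
  L: turn left, now facing East
  F2: move forward 1/2 (blocked), now at (x=1, y=4)
  L: turn left, now facing North
Final: (x=1, y=4), facing North

Answer: Final position: (x=1, y=4), facing North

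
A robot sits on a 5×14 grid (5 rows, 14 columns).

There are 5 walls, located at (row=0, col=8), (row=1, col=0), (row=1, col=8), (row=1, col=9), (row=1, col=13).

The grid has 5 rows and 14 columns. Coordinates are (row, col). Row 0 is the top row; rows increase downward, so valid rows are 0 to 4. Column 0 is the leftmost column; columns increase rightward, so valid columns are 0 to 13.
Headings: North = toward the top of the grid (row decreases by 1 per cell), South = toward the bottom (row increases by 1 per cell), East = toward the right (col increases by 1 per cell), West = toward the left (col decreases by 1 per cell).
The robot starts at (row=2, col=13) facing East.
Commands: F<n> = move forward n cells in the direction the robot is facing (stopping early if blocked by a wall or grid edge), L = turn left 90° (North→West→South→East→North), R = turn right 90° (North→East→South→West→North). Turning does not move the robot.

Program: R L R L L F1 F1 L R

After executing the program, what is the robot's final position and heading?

Answer: Final position: (row=2, col=13), facing North

Derivation:
Start: (row=2, col=13), facing East
  R: turn right, now facing South
  L: turn left, now facing East
  R: turn right, now facing South
  L: turn left, now facing East
  L: turn left, now facing North
  F1: move forward 0/1 (blocked), now at (row=2, col=13)
  F1: move forward 0/1 (blocked), now at (row=2, col=13)
  L: turn left, now facing West
  R: turn right, now facing North
Final: (row=2, col=13), facing North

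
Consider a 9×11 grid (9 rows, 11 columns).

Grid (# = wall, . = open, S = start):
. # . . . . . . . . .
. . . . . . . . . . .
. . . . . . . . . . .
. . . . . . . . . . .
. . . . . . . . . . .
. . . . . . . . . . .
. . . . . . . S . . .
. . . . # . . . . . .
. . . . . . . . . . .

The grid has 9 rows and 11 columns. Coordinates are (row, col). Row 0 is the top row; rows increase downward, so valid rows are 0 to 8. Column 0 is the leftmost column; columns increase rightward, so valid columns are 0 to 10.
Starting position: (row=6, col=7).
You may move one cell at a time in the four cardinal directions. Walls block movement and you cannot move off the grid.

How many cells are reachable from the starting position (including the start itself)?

Answer: Reachable cells: 97

Derivation:
BFS flood-fill from (row=6, col=7):
  Distance 0: (row=6, col=7)
  Distance 1: (row=5, col=7), (row=6, col=6), (row=6, col=8), (row=7, col=7)
  Distance 2: (row=4, col=7), (row=5, col=6), (row=5, col=8), (row=6, col=5), (row=6, col=9), (row=7, col=6), (row=7, col=8), (row=8, col=7)
  Distance 3: (row=3, col=7), (row=4, col=6), (row=4, col=8), (row=5, col=5), (row=5, col=9), (row=6, col=4), (row=6, col=10), (row=7, col=5), (row=7, col=9), (row=8, col=6), (row=8, col=8)
  Distance 4: (row=2, col=7), (row=3, col=6), (row=3, col=8), (row=4, col=5), (row=4, col=9), (row=5, col=4), (row=5, col=10), (row=6, col=3), (row=7, col=10), (row=8, col=5), (row=8, col=9)
  Distance 5: (row=1, col=7), (row=2, col=6), (row=2, col=8), (row=3, col=5), (row=3, col=9), (row=4, col=4), (row=4, col=10), (row=5, col=3), (row=6, col=2), (row=7, col=3), (row=8, col=4), (row=8, col=10)
  Distance 6: (row=0, col=7), (row=1, col=6), (row=1, col=8), (row=2, col=5), (row=2, col=9), (row=3, col=4), (row=3, col=10), (row=4, col=3), (row=5, col=2), (row=6, col=1), (row=7, col=2), (row=8, col=3)
  Distance 7: (row=0, col=6), (row=0, col=8), (row=1, col=5), (row=1, col=9), (row=2, col=4), (row=2, col=10), (row=3, col=3), (row=4, col=2), (row=5, col=1), (row=6, col=0), (row=7, col=1), (row=8, col=2)
  Distance 8: (row=0, col=5), (row=0, col=9), (row=1, col=4), (row=1, col=10), (row=2, col=3), (row=3, col=2), (row=4, col=1), (row=5, col=0), (row=7, col=0), (row=8, col=1)
  Distance 9: (row=0, col=4), (row=0, col=10), (row=1, col=3), (row=2, col=2), (row=3, col=1), (row=4, col=0), (row=8, col=0)
  Distance 10: (row=0, col=3), (row=1, col=2), (row=2, col=1), (row=3, col=0)
  Distance 11: (row=0, col=2), (row=1, col=1), (row=2, col=0)
  Distance 12: (row=1, col=0)
  Distance 13: (row=0, col=0)
Total reachable: 97 (grid has 97 open cells total)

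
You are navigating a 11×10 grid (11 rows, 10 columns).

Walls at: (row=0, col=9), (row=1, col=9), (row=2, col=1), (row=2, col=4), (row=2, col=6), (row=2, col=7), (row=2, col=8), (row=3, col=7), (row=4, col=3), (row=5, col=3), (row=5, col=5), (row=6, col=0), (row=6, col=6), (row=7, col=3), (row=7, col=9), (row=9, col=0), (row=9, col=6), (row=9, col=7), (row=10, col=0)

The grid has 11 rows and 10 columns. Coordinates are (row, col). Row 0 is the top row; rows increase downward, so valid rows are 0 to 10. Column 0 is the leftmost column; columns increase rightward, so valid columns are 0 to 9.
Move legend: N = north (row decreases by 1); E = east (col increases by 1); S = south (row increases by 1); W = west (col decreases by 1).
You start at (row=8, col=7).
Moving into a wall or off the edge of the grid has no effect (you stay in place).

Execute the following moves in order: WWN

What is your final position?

Answer: Final position: (row=7, col=5)

Derivation:
Start: (row=8, col=7)
  W (west): (row=8, col=7) -> (row=8, col=6)
  W (west): (row=8, col=6) -> (row=8, col=5)
  N (north): (row=8, col=5) -> (row=7, col=5)
Final: (row=7, col=5)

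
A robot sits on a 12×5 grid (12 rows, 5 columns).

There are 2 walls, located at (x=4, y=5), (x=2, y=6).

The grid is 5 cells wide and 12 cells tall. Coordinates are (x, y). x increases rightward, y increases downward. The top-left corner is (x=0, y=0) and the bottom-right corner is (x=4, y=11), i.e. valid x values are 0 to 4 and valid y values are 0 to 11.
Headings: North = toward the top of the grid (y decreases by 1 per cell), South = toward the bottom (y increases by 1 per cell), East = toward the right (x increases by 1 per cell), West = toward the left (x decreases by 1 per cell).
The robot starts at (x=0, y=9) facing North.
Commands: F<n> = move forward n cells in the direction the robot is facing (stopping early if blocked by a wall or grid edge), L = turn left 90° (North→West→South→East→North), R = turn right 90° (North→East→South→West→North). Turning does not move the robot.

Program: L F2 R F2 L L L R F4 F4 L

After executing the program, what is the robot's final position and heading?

Start: (x=0, y=9), facing North
  L: turn left, now facing West
  F2: move forward 0/2 (blocked), now at (x=0, y=9)
  R: turn right, now facing North
  F2: move forward 2, now at (x=0, y=7)
  L: turn left, now facing West
  L: turn left, now facing South
  L: turn left, now facing East
  R: turn right, now facing South
  F4: move forward 4, now at (x=0, y=11)
  F4: move forward 0/4 (blocked), now at (x=0, y=11)
  L: turn left, now facing East
Final: (x=0, y=11), facing East

Answer: Final position: (x=0, y=11), facing East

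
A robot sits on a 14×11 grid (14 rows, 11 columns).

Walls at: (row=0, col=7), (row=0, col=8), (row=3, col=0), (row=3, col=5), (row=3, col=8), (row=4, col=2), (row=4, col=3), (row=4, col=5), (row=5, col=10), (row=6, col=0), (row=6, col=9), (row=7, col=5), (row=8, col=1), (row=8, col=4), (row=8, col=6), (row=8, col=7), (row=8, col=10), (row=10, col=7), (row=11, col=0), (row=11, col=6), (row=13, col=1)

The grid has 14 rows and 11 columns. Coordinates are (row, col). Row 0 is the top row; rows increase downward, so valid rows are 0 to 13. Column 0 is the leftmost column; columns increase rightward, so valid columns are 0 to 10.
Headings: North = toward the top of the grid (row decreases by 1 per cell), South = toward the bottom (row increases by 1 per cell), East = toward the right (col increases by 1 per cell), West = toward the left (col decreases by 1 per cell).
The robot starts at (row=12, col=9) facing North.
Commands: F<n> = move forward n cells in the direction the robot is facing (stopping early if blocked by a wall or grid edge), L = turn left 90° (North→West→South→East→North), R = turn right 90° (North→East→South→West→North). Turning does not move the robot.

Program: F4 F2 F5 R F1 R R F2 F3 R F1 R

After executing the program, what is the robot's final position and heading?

Start: (row=12, col=9), facing North
  F4: move forward 4, now at (row=8, col=9)
  F2: move forward 1/2 (blocked), now at (row=7, col=9)
  F5: move forward 0/5 (blocked), now at (row=7, col=9)
  R: turn right, now facing East
  F1: move forward 1, now at (row=7, col=10)
  R: turn right, now facing South
  R: turn right, now facing West
  F2: move forward 2, now at (row=7, col=8)
  F3: move forward 2/3 (blocked), now at (row=7, col=6)
  R: turn right, now facing North
  F1: move forward 1, now at (row=6, col=6)
  R: turn right, now facing East
Final: (row=6, col=6), facing East

Answer: Final position: (row=6, col=6), facing East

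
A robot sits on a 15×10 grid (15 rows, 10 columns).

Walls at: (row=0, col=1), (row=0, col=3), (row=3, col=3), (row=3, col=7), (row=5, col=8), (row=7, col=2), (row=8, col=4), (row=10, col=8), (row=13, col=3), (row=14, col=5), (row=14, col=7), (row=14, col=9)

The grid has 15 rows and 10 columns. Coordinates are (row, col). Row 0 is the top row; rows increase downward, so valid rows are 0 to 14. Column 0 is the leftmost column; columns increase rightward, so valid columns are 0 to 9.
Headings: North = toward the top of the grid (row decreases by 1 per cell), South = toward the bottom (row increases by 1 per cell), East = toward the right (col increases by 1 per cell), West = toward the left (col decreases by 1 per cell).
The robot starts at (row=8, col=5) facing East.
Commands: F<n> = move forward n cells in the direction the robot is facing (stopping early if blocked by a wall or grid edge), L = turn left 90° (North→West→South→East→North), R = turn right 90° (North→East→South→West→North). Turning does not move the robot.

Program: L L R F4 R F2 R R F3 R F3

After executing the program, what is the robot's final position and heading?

Answer: Final position: (row=1, col=4), facing North

Derivation:
Start: (row=8, col=5), facing East
  L: turn left, now facing North
  L: turn left, now facing West
  R: turn right, now facing North
  F4: move forward 4, now at (row=4, col=5)
  R: turn right, now facing East
  F2: move forward 2, now at (row=4, col=7)
  R: turn right, now facing South
  R: turn right, now facing West
  F3: move forward 3, now at (row=4, col=4)
  R: turn right, now facing North
  F3: move forward 3, now at (row=1, col=4)
Final: (row=1, col=4), facing North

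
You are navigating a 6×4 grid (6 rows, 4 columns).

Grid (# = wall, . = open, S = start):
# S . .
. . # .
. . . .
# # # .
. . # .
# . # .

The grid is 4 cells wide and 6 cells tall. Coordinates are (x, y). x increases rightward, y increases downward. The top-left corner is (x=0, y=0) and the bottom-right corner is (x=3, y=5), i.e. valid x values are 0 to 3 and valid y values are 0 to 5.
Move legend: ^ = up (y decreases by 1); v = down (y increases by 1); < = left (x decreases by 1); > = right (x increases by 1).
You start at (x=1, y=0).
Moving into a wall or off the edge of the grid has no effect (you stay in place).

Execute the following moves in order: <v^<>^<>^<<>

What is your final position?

Start: (x=1, y=0)
  < (left): blocked, stay at (x=1, y=0)
  v (down): (x=1, y=0) -> (x=1, y=1)
  ^ (up): (x=1, y=1) -> (x=1, y=0)
  < (left): blocked, stay at (x=1, y=0)
  > (right): (x=1, y=0) -> (x=2, y=0)
  ^ (up): blocked, stay at (x=2, y=0)
  < (left): (x=2, y=0) -> (x=1, y=0)
  > (right): (x=1, y=0) -> (x=2, y=0)
  ^ (up): blocked, stay at (x=2, y=0)
  < (left): (x=2, y=0) -> (x=1, y=0)
  < (left): blocked, stay at (x=1, y=0)
  > (right): (x=1, y=0) -> (x=2, y=0)
Final: (x=2, y=0)

Answer: Final position: (x=2, y=0)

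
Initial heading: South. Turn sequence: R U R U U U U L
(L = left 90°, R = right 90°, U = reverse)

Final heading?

Start: South
  R (right (90° clockwise)) -> West
  U (U-turn (180°)) -> East
  R (right (90° clockwise)) -> South
  U (U-turn (180°)) -> North
  U (U-turn (180°)) -> South
  U (U-turn (180°)) -> North
  U (U-turn (180°)) -> South
  L (left (90° counter-clockwise)) -> East
Final: East

Answer: Final heading: East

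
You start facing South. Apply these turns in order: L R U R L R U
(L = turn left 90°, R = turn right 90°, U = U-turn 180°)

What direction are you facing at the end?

Answer: Final heading: West

Derivation:
Start: South
  L (left (90° counter-clockwise)) -> East
  R (right (90° clockwise)) -> South
  U (U-turn (180°)) -> North
  R (right (90° clockwise)) -> East
  L (left (90° counter-clockwise)) -> North
  R (right (90° clockwise)) -> East
  U (U-turn (180°)) -> West
Final: West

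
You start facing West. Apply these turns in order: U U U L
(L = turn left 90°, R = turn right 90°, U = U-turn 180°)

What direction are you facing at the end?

Answer: Final heading: North

Derivation:
Start: West
  U (U-turn (180°)) -> East
  U (U-turn (180°)) -> West
  U (U-turn (180°)) -> East
  L (left (90° counter-clockwise)) -> North
Final: North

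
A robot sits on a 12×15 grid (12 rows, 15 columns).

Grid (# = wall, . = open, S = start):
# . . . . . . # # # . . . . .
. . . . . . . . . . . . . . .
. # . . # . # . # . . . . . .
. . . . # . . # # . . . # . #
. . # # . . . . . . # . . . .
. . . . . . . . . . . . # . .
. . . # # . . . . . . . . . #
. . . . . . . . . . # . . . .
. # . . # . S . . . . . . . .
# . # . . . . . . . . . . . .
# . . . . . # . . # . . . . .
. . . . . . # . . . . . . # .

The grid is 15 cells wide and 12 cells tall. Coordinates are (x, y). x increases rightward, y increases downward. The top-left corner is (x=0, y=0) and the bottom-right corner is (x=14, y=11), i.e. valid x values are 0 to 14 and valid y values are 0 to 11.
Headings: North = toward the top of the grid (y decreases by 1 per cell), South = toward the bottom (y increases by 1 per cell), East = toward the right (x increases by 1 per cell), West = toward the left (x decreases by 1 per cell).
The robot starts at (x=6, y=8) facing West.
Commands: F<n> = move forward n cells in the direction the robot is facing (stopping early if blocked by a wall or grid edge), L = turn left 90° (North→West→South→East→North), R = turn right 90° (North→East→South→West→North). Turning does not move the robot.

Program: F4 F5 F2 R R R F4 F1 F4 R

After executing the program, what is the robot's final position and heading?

Start: (x=6, y=8), facing West
  F4: move forward 1/4 (blocked), now at (x=5, y=8)
  F5: move forward 0/5 (blocked), now at (x=5, y=8)
  F2: move forward 0/2 (blocked), now at (x=5, y=8)
  R: turn right, now facing North
  R: turn right, now facing East
  R: turn right, now facing South
  F4: move forward 3/4 (blocked), now at (x=5, y=11)
  F1: move forward 0/1 (blocked), now at (x=5, y=11)
  F4: move forward 0/4 (blocked), now at (x=5, y=11)
  R: turn right, now facing West
Final: (x=5, y=11), facing West

Answer: Final position: (x=5, y=11), facing West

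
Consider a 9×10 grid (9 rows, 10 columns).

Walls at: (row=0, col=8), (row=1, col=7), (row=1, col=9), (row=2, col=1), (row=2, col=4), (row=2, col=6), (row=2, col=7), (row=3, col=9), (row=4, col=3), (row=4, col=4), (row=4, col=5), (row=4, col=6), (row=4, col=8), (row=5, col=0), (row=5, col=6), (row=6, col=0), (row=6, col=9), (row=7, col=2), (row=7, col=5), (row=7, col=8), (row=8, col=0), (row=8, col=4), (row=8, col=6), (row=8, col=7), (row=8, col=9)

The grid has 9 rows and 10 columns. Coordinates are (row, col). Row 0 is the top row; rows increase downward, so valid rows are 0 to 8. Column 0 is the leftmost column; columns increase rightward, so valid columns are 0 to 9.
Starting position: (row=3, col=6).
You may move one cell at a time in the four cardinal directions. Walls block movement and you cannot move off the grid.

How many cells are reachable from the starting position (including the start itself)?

Answer: Reachable cells: 61

Derivation:
BFS flood-fill from (row=3, col=6):
  Distance 0: (row=3, col=6)
  Distance 1: (row=3, col=5), (row=3, col=7)
  Distance 2: (row=2, col=5), (row=3, col=4), (row=3, col=8), (row=4, col=7)
  Distance 3: (row=1, col=5), (row=2, col=8), (row=3, col=3), (row=5, col=7)
  Distance 4: (row=0, col=5), (row=1, col=4), (row=1, col=6), (row=1, col=8), (row=2, col=3), (row=2, col=9), (row=3, col=2), (row=5, col=8), (row=6, col=7)
  Distance 5: (row=0, col=4), (row=0, col=6), (row=1, col=3), (row=2, col=2), (row=3, col=1), (row=4, col=2), (row=5, col=9), (row=6, col=6), (row=6, col=8), (row=7, col=7)
  Distance 6: (row=0, col=3), (row=0, col=7), (row=1, col=2), (row=3, col=0), (row=4, col=1), (row=4, col=9), (row=5, col=2), (row=6, col=5), (row=7, col=6)
  Distance 7: (row=0, col=2), (row=1, col=1), (row=2, col=0), (row=4, col=0), (row=5, col=1), (row=5, col=3), (row=5, col=5), (row=6, col=2), (row=6, col=4)
  Distance 8: (row=0, col=1), (row=1, col=0), (row=5, col=4), (row=6, col=1), (row=6, col=3), (row=7, col=4)
  Distance 9: (row=0, col=0), (row=7, col=1), (row=7, col=3)
  Distance 10: (row=7, col=0), (row=8, col=1), (row=8, col=3)
  Distance 11: (row=8, col=2)
Total reachable: 61 (grid has 65 open cells total)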